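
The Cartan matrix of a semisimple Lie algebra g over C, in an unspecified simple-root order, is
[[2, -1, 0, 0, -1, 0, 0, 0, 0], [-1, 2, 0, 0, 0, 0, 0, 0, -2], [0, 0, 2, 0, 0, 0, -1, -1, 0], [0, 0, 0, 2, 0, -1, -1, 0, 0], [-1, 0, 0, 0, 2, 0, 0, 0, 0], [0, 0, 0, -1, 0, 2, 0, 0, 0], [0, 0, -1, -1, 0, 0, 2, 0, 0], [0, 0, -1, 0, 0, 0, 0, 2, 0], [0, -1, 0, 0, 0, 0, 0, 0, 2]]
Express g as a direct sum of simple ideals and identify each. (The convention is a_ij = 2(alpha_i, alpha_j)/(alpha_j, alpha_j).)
A_5 + B_4

The diagram associated to this matrix has two connected components: the simple roots {alpha_3, alpha_4, alpha_6, alpha_7, alpha_8} form a chain of 5 nodes with single edges (A_5), and {alpha_1, alpha_2, alpha_5, alpha_9} form a chain of 4 nodes with a double edge at one end; the terminal node there is the unique short simple root (B_4). A semisimple Lie algebra decomposes uniquely as the direct sum of simple ideals, one per connected component of its Dynkin diagram, so g ≅ A_5 ⊕ B_4 (dimension 35 + 36 = 71).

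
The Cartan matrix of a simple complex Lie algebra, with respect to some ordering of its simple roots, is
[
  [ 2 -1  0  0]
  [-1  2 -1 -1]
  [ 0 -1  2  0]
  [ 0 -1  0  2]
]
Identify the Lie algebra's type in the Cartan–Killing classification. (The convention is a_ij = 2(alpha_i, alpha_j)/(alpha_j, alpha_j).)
The matrix has rank 4 with 2's on the diagonal. Reading the off-diagonal entries as Dynkin edges (a single edge where a_ij = a_ji = -1; a double or triple edge where a_ij * a_ji = 2 or 3), the diagram is a chain of 2 nodes with a fork of two nodes at one end (D_4). One simple-root ordering that puts it in standard form is (alpha_1, alpha_2, alpha_4, alpha_3). So the algebra is type D_4, i.e. so(8).

D_4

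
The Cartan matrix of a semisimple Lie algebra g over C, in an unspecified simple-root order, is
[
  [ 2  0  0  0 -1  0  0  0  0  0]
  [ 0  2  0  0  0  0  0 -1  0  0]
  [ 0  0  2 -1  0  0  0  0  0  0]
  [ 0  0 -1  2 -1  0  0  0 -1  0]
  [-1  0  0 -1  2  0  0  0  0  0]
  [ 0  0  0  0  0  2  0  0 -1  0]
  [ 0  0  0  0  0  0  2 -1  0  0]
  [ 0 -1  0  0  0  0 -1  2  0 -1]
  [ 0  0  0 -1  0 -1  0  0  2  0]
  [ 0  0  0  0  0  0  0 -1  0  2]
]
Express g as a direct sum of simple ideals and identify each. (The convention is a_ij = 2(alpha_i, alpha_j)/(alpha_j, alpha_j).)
The diagram associated to this matrix has two connected components: the simple roots {alpha_2, alpha_7, alpha_8, alpha_10} form a chain of 2 nodes with a fork of two nodes at one end (D_4), and {alpha_1, alpha_3, alpha_4, alpha_5, alpha_6, alpha_9} form a chain of 5 nodes with one extra node attached to the third node from one end (E_6). A semisimple Lie algebra decomposes uniquely as the direct sum of simple ideals, one per connected component of its Dynkin diagram, so g ≅ D_4 ⊕ E_6 (dimension 28 + 78 = 106).

D_4 (so(8)) ⊕ E_6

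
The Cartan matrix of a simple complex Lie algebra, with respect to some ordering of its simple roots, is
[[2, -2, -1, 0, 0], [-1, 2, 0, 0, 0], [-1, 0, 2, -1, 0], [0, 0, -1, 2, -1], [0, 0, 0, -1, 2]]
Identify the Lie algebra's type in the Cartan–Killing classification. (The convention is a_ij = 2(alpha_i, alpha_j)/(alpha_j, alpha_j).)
type B_5

The matrix has rank 5 with 2's on the diagonal. Reading the off-diagonal entries as Dynkin edges (a single edge where a_ij = a_ji = -1; a double or triple edge where a_ij * a_ji = 2 or 3), the diagram is a chain of 5 nodes with a double edge at one end; the terminal node there is the unique short simple root (B_5). One simple-root ordering that puts it in standard form is (alpha_5, alpha_4, alpha_3, alpha_1, alpha_2). So the algebra is type B_5, i.e. so(11).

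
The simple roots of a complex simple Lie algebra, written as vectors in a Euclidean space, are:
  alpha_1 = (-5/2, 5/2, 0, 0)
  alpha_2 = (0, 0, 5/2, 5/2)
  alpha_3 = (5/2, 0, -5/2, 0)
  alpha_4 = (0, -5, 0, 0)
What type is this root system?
Compute the Cartan integers a_ij = 2(alpha_i, alpha_j)/(alpha_j, alpha_j); the resulting 4x4 Cartan matrix is
[[2, 0, -1, -1], [0, 2, -1, 0], [-1, -1, 2, 0], [-2, 0, 0, 2]].
The roots have two lengths (squared-length ratio 2:1); the short ones are alpha_{1,2,3}. The associated Dynkin diagram is a chain of 4 nodes with a double edge at one end; the terminal node there is the unique long simple root (C_4), so the type is C_4 (the algebra sp(8)).

type C_4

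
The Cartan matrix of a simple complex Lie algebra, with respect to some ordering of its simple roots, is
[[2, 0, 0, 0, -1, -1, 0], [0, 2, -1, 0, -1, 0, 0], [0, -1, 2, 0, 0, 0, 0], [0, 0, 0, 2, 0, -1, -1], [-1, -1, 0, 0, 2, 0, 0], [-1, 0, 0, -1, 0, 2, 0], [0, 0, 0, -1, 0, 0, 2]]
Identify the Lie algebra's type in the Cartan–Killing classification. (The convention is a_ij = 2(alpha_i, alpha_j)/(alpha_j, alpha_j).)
A_7

The matrix has rank 7 with 2's on the diagonal. Reading the off-diagonal entries as Dynkin edges (a single edge where a_ij = a_ji = -1; a double or triple edge where a_ij * a_ji = 2 or 3), the diagram is a chain of 7 nodes with single edges (A_7). One simple-root ordering that puts it in standard form is (alpha_3, alpha_2, alpha_5, alpha_1, alpha_6, alpha_4, alpha_7). So the algebra is type A_7, i.e. sl(8).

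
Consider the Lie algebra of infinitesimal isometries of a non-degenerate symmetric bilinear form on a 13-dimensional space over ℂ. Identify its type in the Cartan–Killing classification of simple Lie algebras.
B_6

This is so(13) with 13 odd, which has dimension 13(13-1)/2 = 78 and rank (13-1)/2 = 6. In the classification of classical Lie algebras, the orthogonal algebra so(2n+1) in an odd number of variables has type B_n; here n = 6, so the Dynkin diagram is a chain of 6 nodes with a double edge at one end; the terminal node there is the unique short simple root (B_6). Hence the type is B_6.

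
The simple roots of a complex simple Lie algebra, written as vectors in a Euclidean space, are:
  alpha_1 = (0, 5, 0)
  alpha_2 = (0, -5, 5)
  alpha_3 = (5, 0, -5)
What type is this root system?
B_3 (so(7))

Compute the Cartan integers a_ij = 2(alpha_i, alpha_j)/(alpha_j, alpha_j); the resulting 3x3 Cartan matrix is
[[2, -1, 0], [-2, 2, -1], [0, -1, 2]].
The roots have two lengths (squared-length ratio 2:1); the short ones are alpha_{1}. The associated Dynkin diagram is a chain of 3 nodes with a double edge at one end; the terminal node there is the unique short simple root (B_3), so the type is B_3 (the algebra so(7)).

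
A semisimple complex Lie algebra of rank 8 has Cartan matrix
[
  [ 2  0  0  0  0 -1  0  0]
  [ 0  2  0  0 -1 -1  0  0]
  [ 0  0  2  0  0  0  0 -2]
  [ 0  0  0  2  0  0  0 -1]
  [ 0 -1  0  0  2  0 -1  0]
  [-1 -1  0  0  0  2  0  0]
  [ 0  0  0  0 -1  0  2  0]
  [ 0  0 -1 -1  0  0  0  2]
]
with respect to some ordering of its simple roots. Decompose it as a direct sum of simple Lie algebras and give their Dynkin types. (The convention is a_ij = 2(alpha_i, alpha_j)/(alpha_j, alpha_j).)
A_5 ⊕ C_3

The diagram associated to this matrix has two connected components: the simple roots {alpha_1, alpha_2, alpha_5, alpha_6, alpha_7} form a chain of 5 nodes with single edges (A_5), and {alpha_3, alpha_4, alpha_8} form a chain of 3 nodes with a double edge at one end; the terminal node there is the unique long simple root (C_3). A semisimple Lie algebra decomposes uniquely as the direct sum of simple ideals, one per connected component of its Dynkin diagram, so g ≅ A_5 ⊕ C_3 (dimension 35 + 21 = 56).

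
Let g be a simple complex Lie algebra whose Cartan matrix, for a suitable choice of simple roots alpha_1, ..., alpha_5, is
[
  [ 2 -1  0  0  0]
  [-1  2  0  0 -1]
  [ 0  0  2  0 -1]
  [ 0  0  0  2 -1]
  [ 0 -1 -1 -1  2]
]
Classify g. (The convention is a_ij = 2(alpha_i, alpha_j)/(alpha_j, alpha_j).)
The matrix has rank 5 with 2's on the diagonal. Reading the off-diagonal entries as Dynkin edges (a single edge where a_ij = a_ji = -1; a double or triple edge where a_ij * a_ji = 2 or 3), the diagram is a chain of 3 nodes with a fork of two nodes at one end (D_5). One simple-root ordering that puts it in standard form is (alpha_1, alpha_2, alpha_5, alpha_4, alpha_3). So the algebra is type D_5, i.e. so(10).

D5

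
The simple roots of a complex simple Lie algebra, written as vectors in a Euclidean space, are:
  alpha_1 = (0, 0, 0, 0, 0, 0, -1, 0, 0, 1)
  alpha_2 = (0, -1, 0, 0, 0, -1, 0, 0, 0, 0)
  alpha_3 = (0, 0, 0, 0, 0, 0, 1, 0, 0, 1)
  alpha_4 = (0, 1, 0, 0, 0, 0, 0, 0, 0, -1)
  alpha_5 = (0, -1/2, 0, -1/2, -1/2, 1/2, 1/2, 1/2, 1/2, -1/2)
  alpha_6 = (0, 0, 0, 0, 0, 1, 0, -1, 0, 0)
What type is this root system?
E_6

Compute the Cartan integers a_ij = 2(alpha_i, alpha_j)/(alpha_j, alpha_j); the resulting 6x6 Cartan matrix is
[[2, 0, 0, -1, -1, 0], [0, 2, 0, -1, 0, -1], [0, 0, 2, -1, 0, 0], [-1, -1, -1, 2, 0, 0], [-1, 0, 0, 0, 2, 0], [0, -1, 0, 0, 0, 2]].
All simple roots have the same length, so the diagram is simply laced. The associated Dynkin diagram is a chain of 5 nodes with one extra node attached to the third node from one end (E_6), so the type is E_6.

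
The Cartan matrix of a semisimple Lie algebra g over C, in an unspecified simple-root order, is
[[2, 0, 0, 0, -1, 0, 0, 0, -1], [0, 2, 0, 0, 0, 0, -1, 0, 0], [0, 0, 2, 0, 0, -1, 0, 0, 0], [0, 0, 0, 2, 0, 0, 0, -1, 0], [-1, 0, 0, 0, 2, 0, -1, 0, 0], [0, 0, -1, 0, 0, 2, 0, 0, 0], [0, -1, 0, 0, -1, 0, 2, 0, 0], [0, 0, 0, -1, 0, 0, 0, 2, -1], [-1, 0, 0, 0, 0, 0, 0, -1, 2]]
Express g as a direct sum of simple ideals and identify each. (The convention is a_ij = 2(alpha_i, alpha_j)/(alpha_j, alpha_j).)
The diagram associated to this matrix has two connected components: the simple roots {alpha_3, alpha_6} form a chain of 2 nodes with single edges (A_2), and {alpha_1, alpha_2, alpha_4, alpha_5, alpha_7, alpha_8, alpha_9} form a chain of 7 nodes with single edges (A_7). A semisimple Lie algebra decomposes uniquely as the direct sum of simple ideals, one per connected component of its Dynkin diagram, so g ≅ A_2 ⊕ A_7 (dimension 8 + 63 = 71).

A2 + A7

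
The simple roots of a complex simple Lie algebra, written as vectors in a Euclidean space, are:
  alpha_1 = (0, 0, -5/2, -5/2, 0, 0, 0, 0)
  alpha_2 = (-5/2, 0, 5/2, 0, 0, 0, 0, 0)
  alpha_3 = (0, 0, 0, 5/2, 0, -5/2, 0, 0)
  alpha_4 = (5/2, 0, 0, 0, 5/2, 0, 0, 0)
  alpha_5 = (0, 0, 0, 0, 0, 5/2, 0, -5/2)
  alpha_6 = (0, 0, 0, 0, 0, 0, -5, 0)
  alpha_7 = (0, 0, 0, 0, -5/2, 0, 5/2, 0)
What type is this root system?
C7

Compute the Cartan integers a_ij = 2(alpha_i, alpha_j)/(alpha_j, alpha_j); the resulting 7x7 Cartan matrix is
[[2, -1, -1, 0, 0, 0, 0], [-1, 2, 0, -1, 0, 0, 0], [-1, 0, 2, 0, -1, 0, 0], [0, -1, 0, 2, 0, 0, -1], [0, 0, -1, 0, 2, 0, 0], [0, 0, 0, 0, 0, 2, -2], [0, 0, 0, -1, 0, -1, 2]].
The roots have two lengths (squared-length ratio 2:1); the short ones are alpha_{1,2,3,4,5,7}. The associated Dynkin diagram is a chain of 7 nodes with a double edge at one end; the terminal node there is the unique long simple root (C_7), so the type is C_7 (the algebra sp(14)).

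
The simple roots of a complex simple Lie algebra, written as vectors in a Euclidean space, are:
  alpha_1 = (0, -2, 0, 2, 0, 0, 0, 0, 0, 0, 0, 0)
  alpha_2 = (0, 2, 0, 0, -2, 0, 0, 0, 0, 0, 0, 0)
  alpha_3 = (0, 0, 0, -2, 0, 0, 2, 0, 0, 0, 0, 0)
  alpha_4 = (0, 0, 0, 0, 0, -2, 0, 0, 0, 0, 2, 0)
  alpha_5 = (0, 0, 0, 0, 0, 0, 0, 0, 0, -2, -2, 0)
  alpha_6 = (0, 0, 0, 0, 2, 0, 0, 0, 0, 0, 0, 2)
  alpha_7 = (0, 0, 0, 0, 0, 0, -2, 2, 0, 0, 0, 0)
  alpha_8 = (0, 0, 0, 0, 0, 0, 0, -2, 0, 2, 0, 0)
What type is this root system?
Compute the Cartan integers a_ij = 2(alpha_i, alpha_j)/(alpha_j, alpha_j); the resulting 8x8 Cartan matrix is
[[2, -1, -1, 0, 0, 0, 0, 0], [-1, 2, 0, 0, 0, -1, 0, 0], [-1, 0, 2, 0, 0, 0, -1, 0], [0, 0, 0, 2, -1, 0, 0, 0], [0, 0, 0, -1, 2, 0, 0, -1], [0, -1, 0, 0, 0, 2, 0, 0], [0, 0, -1, 0, 0, 0, 2, -1], [0, 0, 0, 0, -1, 0, -1, 2]].
All simple roots have the same length, so the diagram is simply laced. The associated Dynkin diagram is a chain of 8 nodes with single edges (A_8), so the type is A_8 (the algebra sl(9)).

type A_8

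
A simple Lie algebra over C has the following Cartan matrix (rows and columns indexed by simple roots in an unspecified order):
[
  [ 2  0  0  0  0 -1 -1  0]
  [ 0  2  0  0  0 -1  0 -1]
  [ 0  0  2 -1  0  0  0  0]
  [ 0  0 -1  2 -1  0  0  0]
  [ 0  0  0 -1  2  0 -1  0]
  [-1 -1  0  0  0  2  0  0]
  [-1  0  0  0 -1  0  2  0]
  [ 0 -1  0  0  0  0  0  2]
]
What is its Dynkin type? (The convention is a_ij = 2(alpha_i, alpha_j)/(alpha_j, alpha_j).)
type A_8

The matrix has rank 8 with 2's on the diagonal. Reading the off-diagonal entries as Dynkin edges (a single edge where a_ij = a_ji = -1; a double or triple edge where a_ij * a_ji = 2 or 3), the diagram is a chain of 8 nodes with single edges (A_8). One simple-root ordering that puts it in standard form is (alpha_3, alpha_4, alpha_5, alpha_7, alpha_1, alpha_6, alpha_2, alpha_8). So the algebra is type A_8, i.e. sl(9).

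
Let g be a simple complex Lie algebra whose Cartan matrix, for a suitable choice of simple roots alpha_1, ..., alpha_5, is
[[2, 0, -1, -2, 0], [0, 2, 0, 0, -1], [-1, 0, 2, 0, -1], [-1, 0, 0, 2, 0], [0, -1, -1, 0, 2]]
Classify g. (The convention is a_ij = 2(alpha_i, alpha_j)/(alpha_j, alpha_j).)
B_5

The matrix has rank 5 with 2's on the diagonal. Reading the off-diagonal entries as Dynkin edges (a single edge where a_ij = a_ji = -1; a double or triple edge where a_ij * a_ji = 2 or 3), the diagram is a chain of 5 nodes with a double edge at one end; the terminal node there is the unique short simple root (B_5). One simple-root ordering that puts it in standard form is (alpha_2, alpha_5, alpha_3, alpha_1, alpha_4). So the algebra is type B_5, i.e. so(11).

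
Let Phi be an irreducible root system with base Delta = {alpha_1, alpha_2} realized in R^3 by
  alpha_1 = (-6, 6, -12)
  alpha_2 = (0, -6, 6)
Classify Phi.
Compute the Cartan integers a_ij = 2(alpha_i, alpha_j)/(alpha_j, alpha_j); the resulting 2x2 Cartan matrix is
[[2, -3], [-1, 2]].
The roots have two lengths (squared-length ratio 3:1); the short ones are alpha_{2}. The associated Dynkin diagram is two nodes joined by a triple edge (G_2), so the type is G_2.

G_2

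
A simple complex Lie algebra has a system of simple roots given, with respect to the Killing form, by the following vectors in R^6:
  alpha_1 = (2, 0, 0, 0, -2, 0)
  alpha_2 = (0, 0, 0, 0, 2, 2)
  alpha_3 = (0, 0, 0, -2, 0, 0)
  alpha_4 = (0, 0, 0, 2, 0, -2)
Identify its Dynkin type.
Compute the Cartan integers a_ij = 2(alpha_i, alpha_j)/(alpha_j, alpha_j); the resulting 4x4 Cartan matrix is
[[2, -1, 0, 0], [-1, 2, 0, -1], [0, 0, 2, -1], [0, -1, -2, 2]].
The roots have two lengths (squared-length ratio 2:1); the short ones are alpha_{3}. The associated Dynkin diagram is a chain of 4 nodes with a double edge at one end; the terminal node there is the unique short simple root (B_4), so the type is B_4 (the algebra so(9)).

B4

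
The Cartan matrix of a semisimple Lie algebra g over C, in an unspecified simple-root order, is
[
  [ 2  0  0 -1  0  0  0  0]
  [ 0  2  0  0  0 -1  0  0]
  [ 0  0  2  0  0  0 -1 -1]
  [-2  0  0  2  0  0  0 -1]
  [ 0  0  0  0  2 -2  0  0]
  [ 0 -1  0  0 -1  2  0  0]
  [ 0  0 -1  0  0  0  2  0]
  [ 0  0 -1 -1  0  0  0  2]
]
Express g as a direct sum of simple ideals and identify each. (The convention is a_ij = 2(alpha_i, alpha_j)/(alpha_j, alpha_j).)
The diagram associated to this matrix has two connected components: the simple roots {alpha_1, alpha_3, alpha_4, alpha_7, alpha_8} form a chain of 5 nodes with a double edge at one end; the terminal node there is the unique short simple root (B_5), and {alpha_2, alpha_5, alpha_6} form a chain of 3 nodes with a double edge at one end; the terminal node there is the unique long simple root (C_3). A semisimple Lie algebra decomposes uniquely as the direct sum of simple ideals, one per connected component of its Dynkin diagram, so g ≅ B_5 ⊕ C_3 (dimension 55 + 21 = 76).

B_5 ⊕ C_3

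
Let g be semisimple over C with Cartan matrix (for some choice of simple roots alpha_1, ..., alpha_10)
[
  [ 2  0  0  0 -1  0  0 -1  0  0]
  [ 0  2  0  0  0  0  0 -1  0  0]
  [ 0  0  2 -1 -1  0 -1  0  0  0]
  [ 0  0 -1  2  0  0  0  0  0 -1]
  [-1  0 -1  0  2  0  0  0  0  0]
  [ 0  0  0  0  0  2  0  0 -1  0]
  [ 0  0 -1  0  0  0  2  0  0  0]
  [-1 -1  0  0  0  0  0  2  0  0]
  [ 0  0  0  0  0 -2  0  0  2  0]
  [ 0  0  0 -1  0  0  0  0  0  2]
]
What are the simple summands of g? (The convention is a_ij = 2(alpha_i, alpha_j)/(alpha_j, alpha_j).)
The diagram associated to this matrix has two connected components: the simple roots {alpha_6, alpha_9} form a chain of 2 nodes with a double edge at one end; the terminal node there is the unique short simple root (B_2), and {alpha_1, alpha_2, alpha_3, alpha_4, alpha_5, alpha_7, alpha_8, alpha_10} form a chain of 7 nodes with one extra node attached to the third node from one end (E_8). A semisimple Lie algebra decomposes uniquely as the direct sum of simple ideals, one per connected component of its Dynkin diagram, so g ≅ B_2 ⊕ E_8 (dimension 10 + 248 = 258).

type B_2 + type E_8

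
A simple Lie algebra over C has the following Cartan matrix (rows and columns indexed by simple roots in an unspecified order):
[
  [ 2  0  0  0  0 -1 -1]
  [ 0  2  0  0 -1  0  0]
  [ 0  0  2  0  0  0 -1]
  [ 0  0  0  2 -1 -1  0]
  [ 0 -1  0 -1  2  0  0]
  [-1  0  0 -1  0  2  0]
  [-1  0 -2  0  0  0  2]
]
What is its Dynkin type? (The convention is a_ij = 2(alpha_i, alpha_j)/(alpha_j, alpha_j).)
The matrix has rank 7 with 2's on the diagonal. Reading the off-diagonal entries as Dynkin edges (a single edge where a_ij = a_ji = -1; a double or triple edge where a_ij * a_ji = 2 or 3), the diagram is a chain of 7 nodes with a double edge at one end; the terminal node there is the unique short simple root (B_7). One simple-root ordering that puts it in standard form is (alpha_2, alpha_5, alpha_4, alpha_6, alpha_1, alpha_7, alpha_3). So the algebra is type B_7, i.e. so(15).

B_7 (so(15))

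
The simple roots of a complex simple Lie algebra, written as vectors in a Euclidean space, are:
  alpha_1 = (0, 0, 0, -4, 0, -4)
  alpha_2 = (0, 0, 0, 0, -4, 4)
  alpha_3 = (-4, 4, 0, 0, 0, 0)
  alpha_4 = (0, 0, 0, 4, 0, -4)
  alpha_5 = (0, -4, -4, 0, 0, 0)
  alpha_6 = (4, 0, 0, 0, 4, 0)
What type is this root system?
D_6 (so(12))

Compute the Cartan integers a_ij = 2(alpha_i, alpha_j)/(alpha_j, alpha_j); the resulting 6x6 Cartan matrix is
[[2, -1, 0, 0, 0, 0], [-1, 2, 0, -1, 0, -1], [0, 0, 2, 0, -1, -1], [0, -1, 0, 2, 0, 0], [0, 0, -1, 0, 2, 0], [0, -1, -1, 0, 0, 2]].
All simple roots have the same length, so the diagram is simply laced. The associated Dynkin diagram is a chain of 4 nodes with a fork of two nodes at one end (D_6), so the type is D_6 (the algebra so(12)).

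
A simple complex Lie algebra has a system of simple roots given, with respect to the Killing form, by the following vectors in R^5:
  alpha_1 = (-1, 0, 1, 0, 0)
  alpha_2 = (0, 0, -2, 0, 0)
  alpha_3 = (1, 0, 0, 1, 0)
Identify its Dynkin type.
C3

Compute the Cartan integers a_ij = 2(alpha_i, alpha_j)/(alpha_j, alpha_j); the resulting 3x3 Cartan matrix is
[[2, -1, -1], [-2, 2, 0], [-1, 0, 2]].
The roots have two lengths (squared-length ratio 2:1); the short ones are alpha_{1,3}. The associated Dynkin diagram is a chain of 3 nodes with a double edge at one end; the terminal node there is the unique long simple root (C_3), so the type is C_3 (the algebra sp(6)).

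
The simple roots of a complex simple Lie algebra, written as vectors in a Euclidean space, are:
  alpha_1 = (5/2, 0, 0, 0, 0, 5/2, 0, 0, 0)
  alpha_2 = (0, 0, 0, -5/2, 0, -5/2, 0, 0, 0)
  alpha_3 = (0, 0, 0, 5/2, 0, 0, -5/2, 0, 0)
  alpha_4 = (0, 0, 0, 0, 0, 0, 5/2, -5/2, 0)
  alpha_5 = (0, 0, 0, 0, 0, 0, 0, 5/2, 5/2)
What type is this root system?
Compute the Cartan integers a_ij = 2(alpha_i, alpha_j)/(alpha_j, alpha_j); the resulting 5x5 Cartan matrix is
[[2, -1, 0, 0, 0], [-1, 2, -1, 0, 0], [0, -1, 2, -1, 0], [0, 0, -1, 2, -1], [0, 0, 0, -1, 2]].
All simple roots have the same length, so the diagram is simply laced. The associated Dynkin diagram is a chain of 5 nodes with single edges (A_5), so the type is A_5 (the algebra sl(6)).

type A_5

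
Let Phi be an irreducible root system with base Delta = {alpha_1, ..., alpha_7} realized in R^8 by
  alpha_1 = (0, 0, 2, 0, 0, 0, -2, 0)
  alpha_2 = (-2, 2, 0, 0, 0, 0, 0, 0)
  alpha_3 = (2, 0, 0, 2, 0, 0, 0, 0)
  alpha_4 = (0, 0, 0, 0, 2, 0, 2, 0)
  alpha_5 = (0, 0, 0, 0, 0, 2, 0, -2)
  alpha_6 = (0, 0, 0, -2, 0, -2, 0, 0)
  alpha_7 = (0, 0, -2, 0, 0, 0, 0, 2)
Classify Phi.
A_7

Compute the Cartan integers a_ij = 2(alpha_i, alpha_j)/(alpha_j, alpha_j); the resulting 7x7 Cartan matrix is
[[2, 0, 0, -1, 0, 0, -1], [0, 2, -1, 0, 0, 0, 0], [0, -1, 2, 0, 0, -1, 0], [-1, 0, 0, 2, 0, 0, 0], [0, 0, 0, 0, 2, -1, -1], [0, 0, -1, 0, -1, 2, 0], [-1, 0, 0, 0, -1, 0, 2]].
All simple roots have the same length, so the diagram is simply laced. The associated Dynkin diagram is a chain of 7 nodes with single edges (A_7), so the type is A_7 (the algebra sl(8)).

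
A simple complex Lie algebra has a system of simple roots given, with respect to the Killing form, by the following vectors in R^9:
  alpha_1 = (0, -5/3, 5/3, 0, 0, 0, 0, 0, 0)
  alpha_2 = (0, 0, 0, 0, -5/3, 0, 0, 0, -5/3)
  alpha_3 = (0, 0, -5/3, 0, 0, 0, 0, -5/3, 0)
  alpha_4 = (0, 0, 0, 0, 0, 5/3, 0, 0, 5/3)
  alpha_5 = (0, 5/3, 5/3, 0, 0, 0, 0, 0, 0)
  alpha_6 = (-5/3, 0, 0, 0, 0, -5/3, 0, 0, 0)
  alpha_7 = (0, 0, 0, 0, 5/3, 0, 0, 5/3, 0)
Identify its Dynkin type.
type D_7

Compute the Cartan integers a_ij = 2(alpha_i, alpha_j)/(alpha_j, alpha_j); the resulting 7x7 Cartan matrix is
[[2, 0, -1, 0, 0, 0, 0], [0, 2, 0, -1, 0, 0, -1], [-1, 0, 2, 0, -1, 0, -1], [0, -1, 0, 2, 0, -1, 0], [0, 0, -1, 0, 2, 0, 0], [0, 0, 0, -1, 0, 2, 0], [0, -1, -1, 0, 0, 0, 2]].
All simple roots have the same length, so the diagram is simply laced. The associated Dynkin diagram is a chain of 5 nodes with a fork of two nodes at one end (D_7), so the type is D_7 (the algebra so(14)).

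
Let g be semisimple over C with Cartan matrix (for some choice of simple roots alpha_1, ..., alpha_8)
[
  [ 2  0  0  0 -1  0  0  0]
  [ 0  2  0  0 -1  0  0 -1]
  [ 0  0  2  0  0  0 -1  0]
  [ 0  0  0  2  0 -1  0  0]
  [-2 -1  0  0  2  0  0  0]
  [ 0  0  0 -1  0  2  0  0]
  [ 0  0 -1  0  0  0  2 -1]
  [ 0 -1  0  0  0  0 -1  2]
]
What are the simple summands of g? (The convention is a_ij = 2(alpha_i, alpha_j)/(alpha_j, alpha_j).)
The diagram associated to this matrix has two connected components: the simple roots {alpha_4, alpha_6} form a chain of 2 nodes with single edges (A_2), and {alpha_1, alpha_2, alpha_3, alpha_5, alpha_7, alpha_8} form a chain of 6 nodes with a double edge at one end; the terminal node there is the unique short simple root (B_6). A semisimple Lie algebra decomposes uniquely as the direct sum of simple ideals, one per connected component of its Dynkin diagram, so g ≅ A_2 ⊕ B_6 (dimension 8 + 78 = 86).

A_2 + B_6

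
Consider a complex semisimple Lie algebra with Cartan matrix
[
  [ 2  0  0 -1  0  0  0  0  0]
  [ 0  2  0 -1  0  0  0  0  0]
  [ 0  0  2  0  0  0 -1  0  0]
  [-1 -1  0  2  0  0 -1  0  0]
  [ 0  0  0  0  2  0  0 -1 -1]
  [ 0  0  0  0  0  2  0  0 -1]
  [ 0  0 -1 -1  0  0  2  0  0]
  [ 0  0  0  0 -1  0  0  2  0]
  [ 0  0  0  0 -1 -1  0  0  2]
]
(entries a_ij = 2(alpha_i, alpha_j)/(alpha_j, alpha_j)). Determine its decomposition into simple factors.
The diagram associated to this matrix has two connected components: the simple roots {alpha_5, alpha_6, alpha_8, alpha_9} form a chain of 4 nodes with single edges (A_4), and {alpha_1, alpha_2, alpha_3, alpha_4, alpha_7} form a chain of 3 nodes with a fork of two nodes at one end (D_5). A semisimple Lie algebra decomposes uniquely as the direct sum of simple ideals, one per connected component of its Dynkin diagram, so g ≅ A_4 ⊕ D_5 (dimension 24 + 45 = 69).

type A_4 + type D_5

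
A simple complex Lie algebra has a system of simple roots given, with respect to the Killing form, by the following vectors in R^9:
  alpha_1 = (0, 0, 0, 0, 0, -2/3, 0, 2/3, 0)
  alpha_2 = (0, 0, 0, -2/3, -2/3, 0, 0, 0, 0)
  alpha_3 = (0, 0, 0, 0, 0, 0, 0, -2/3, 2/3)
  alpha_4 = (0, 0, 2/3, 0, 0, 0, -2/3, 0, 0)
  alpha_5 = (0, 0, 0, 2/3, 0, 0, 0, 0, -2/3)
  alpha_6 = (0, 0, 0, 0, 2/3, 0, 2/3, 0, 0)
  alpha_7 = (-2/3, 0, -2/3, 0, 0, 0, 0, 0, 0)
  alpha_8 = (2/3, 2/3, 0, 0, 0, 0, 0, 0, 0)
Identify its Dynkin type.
A_8 (sl(9))

Compute the Cartan integers a_ij = 2(alpha_i, alpha_j)/(alpha_j, alpha_j); the resulting 8x8 Cartan matrix is
[[2, 0, -1, 0, 0, 0, 0, 0], [0, 2, 0, 0, -1, -1, 0, 0], [-1, 0, 2, 0, -1, 0, 0, 0], [0, 0, 0, 2, 0, -1, -1, 0], [0, -1, -1, 0, 2, 0, 0, 0], [0, -1, 0, -1, 0, 2, 0, 0], [0, 0, 0, -1, 0, 0, 2, -1], [0, 0, 0, 0, 0, 0, -1, 2]].
All simple roots have the same length, so the diagram is simply laced. The associated Dynkin diagram is a chain of 8 nodes with single edges (A_8), so the type is A_8 (the algebra sl(9)).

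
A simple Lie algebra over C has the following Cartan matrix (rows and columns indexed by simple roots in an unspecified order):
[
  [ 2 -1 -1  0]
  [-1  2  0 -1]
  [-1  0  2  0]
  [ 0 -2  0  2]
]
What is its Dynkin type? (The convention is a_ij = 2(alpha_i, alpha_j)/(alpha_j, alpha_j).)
The matrix has rank 4 with 2's on the diagonal. Reading the off-diagonal entries as Dynkin edges (a single edge where a_ij = a_ji = -1; a double or triple edge where a_ij * a_ji = 2 or 3), the diagram is a chain of 4 nodes with a double edge at one end; the terminal node there is the unique long simple root (C_4). One simple-root ordering that puts it in standard form is (alpha_3, alpha_1, alpha_2, alpha_4). So the algebra is type C_4, i.e. sp(8).

C4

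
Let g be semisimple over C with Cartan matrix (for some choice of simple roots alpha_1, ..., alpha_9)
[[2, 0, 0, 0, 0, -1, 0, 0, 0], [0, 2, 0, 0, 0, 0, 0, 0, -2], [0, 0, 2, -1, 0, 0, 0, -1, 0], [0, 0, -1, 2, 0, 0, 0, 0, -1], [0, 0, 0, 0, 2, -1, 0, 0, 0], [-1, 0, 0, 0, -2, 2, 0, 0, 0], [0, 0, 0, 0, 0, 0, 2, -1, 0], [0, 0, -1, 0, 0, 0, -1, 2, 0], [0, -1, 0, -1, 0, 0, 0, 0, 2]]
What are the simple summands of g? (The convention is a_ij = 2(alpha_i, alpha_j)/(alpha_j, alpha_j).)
The diagram associated to this matrix has two connected components: the simple roots {alpha_1, alpha_5, alpha_6} form a chain of 3 nodes with a double edge at one end; the terminal node there is the unique short simple root (B_3), and {alpha_2, alpha_3, alpha_4, alpha_7, alpha_8, alpha_9} form a chain of 6 nodes with a double edge at one end; the terminal node there is the unique long simple root (C_6). A semisimple Lie algebra decomposes uniquely as the direct sum of simple ideals, one per connected component of its Dynkin diagram, so g ≅ B_3 ⊕ C_6 (dimension 21 + 78 = 99).

B_3 (so(7)) ⊕ C_6 (sp(12))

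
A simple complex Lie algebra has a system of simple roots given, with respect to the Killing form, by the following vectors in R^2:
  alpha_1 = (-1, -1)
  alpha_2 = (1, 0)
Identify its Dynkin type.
type B_2

Compute the Cartan integers a_ij = 2(alpha_i, alpha_j)/(alpha_j, alpha_j); the resulting 2x2 Cartan matrix is
[[2, -2], [-1, 2]].
The roots have two lengths (squared-length ratio 2:1); the short ones are alpha_{2}. The associated Dynkin diagram is a chain of 2 nodes with a double edge at one end; the terminal node there is the unique short simple root (B_2), so the type is B_2 (the algebra so(5)).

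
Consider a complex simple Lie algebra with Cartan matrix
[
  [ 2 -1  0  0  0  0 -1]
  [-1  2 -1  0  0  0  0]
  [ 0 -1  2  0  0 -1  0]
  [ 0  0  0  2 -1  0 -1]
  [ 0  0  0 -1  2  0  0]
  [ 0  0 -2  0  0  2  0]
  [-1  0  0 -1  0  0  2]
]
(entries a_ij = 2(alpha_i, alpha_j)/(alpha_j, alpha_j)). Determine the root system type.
C7

The matrix has rank 7 with 2's on the diagonal. Reading the off-diagonal entries as Dynkin edges (a single edge where a_ij = a_ji = -1; a double or triple edge where a_ij * a_ji = 2 or 3), the diagram is a chain of 7 nodes with a double edge at one end; the terminal node there is the unique long simple root (C_7). One simple-root ordering that puts it in standard form is (alpha_5, alpha_4, alpha_7, alpha_1, alpha_2, alpha_3, alpha_6). So the algebra is type C_7, i.e. sp(14).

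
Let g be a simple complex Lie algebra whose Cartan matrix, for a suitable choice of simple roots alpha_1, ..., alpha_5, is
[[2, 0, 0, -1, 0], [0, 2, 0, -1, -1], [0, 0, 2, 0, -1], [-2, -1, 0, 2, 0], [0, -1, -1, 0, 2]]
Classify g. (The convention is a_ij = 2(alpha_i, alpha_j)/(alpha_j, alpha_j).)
The matrix has rank 5 with 2's on the diagonal. Reading the off-diagonal entries as Dynkin edges (a single edge where a_ij = a_ji = -1; a double or triple edge where a_ij * a_ji = 2 or 3), the diagram is a chain of 5 nodes with a double edge at one end; the terminal node there is the unique short simple root (B_5). One simple-root ordering that puts it in standard form is (alpha_3, alpha_5, alpha_2, alpha_4, alpha_1). So the algebra is type B_5, i.e. so(11).

B_5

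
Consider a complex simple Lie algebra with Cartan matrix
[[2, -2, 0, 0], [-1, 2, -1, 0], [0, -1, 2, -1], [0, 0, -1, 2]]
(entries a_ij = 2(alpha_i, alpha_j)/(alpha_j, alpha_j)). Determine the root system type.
The matrix has rank 4 with 2's on the diagonal. Reading the off-diagonal entries as Dynkin edges (a single edge where a_ij = a_ji = -1; a double or triple edge where a_ij * a_ji = 2 or 3), the diagram is a chain of 4 nodes with a double edge at one end; the terminal node there is the unique long simple root (C_4). One simple-root ordering that puts it in standard form is (alpha_4, alpha_3, alpha_2, alpha_1). So the algebra is type C_4, i.e. sp(8).

C_4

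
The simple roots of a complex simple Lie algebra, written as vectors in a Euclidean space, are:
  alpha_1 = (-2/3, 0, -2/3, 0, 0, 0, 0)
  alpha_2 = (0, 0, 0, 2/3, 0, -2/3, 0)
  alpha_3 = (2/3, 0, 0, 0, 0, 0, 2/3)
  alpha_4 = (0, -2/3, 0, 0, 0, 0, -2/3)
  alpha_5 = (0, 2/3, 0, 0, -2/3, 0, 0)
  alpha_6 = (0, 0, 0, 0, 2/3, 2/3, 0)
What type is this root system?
A_6

Compute the Cartan integers a_ij = 2(alpha_i, alpha_j)/(alpha_j, alpha_j); the resulting 6x6 Cartan matrix is
[[2, 0, -1, 0, 0, 0], [0, 2, 0, 0, 0, -1], [-1, 0, 2, -1, 0, 0], [0, 0, -1, 2, -1, 0], [0, 0, 0, -1, 2, -1], [0, -1, 0, 0, -1, 2]].
All simple roots have the same length, so the diagram is simply laced. The associated Dynkin diagram is a chain of 6 nodes with single edges (A_6), so the type is A_6 (the algebra sl(7)).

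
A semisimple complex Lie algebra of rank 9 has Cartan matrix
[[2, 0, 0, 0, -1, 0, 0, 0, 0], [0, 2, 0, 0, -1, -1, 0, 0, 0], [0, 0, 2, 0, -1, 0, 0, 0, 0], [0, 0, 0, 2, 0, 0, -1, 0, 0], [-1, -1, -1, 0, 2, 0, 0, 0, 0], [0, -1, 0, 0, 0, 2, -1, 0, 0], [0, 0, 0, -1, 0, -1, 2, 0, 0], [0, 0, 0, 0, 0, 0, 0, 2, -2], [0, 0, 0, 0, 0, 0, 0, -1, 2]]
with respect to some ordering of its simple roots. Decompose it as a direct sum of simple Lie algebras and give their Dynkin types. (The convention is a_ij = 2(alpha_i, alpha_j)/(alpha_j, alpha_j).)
B_2 (so(5)) ⊕ D_7 (so(14))

The diagram associated to this matrix has two connected components: the simple roots {alpha_8, alpha_9} form a chain of 2 nodes with a double edge at one end; the terminal node there is the unique short simple root (B_2), and {alpha_1, alpha_2, alpha_3, alpha_4, alpha_5, alpha_6, alpha_7} form a chain of 5 nodes with a fork of two nodes at one end (D_7). A semisimple Lie algebra decomposes uniquely as the direct sum of simple ideals, one per connected component of its Dynkin diagram, so g ≅ B_2 ⊕ D_7 (dimension 10 + 91 = 101).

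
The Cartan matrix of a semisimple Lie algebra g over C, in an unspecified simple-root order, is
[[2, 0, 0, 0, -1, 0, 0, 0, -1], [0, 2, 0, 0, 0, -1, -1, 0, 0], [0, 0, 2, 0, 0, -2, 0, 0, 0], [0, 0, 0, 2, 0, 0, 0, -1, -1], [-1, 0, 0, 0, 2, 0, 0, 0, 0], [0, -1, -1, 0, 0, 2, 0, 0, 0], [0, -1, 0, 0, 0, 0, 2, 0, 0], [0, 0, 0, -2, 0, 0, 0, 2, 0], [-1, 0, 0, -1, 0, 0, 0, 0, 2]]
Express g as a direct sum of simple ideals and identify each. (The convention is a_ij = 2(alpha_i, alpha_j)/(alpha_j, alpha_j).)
type C_4 ⊕ type C_5

The diagram associated to this matrix has two connected components: the simple roots {alpha_2, alpha_3, alpha_6, alpha_7} form a chain of 4 nodes with a double edge at one end; the terminal node there is the unique long simple root (C_4), and {alpha_1, alpha_4, alpha_5, alpha_8, alpha_9} form a chain of 5 nodes with a double edge at one end; the terminal node there is the unique long simple root (C_5). A semisimple Lie algebra decomposes uniquely as the direct sum of simple ideals, one per connected component of its Dynkin diagram, so g ≅ C_4 ⊕ C_5 (dimension 36 + 55 = 91).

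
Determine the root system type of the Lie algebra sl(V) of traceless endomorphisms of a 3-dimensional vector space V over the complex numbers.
This is sl(3), which has dimension 3^2 - 1 = 8 and rank 3 - 1 = 2 (a Cartan subalgebra is the diagonal traceless matrices). In the classification of classical Lie algebras, the special linear algebra sl(n+1) has type A_n; here n = 2, so the Dynkin diagram is a chain of 2 nodes with single edges (A_2). Hence the type is A_2.

A_2 (sl(3))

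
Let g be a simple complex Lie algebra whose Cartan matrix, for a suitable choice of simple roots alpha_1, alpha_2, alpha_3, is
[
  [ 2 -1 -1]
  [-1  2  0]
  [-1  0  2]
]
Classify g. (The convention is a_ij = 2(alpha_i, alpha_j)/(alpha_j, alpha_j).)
A3

The matrix has rank 3 with 2's on the diagonal. Reading the off-diagonal entries as Dynkin edges (a single edge where a_ij = a_ji = -1; a double or triple edge where a_ij * a_ji = 2 or 3), the diagram is a chain of 3 nodes with single edges (A_3). One simple-root ordering that puts it in standard form is (alpha_2, alpha_1, alpha_3). So the algebra is type A_3, i.e. sl(4).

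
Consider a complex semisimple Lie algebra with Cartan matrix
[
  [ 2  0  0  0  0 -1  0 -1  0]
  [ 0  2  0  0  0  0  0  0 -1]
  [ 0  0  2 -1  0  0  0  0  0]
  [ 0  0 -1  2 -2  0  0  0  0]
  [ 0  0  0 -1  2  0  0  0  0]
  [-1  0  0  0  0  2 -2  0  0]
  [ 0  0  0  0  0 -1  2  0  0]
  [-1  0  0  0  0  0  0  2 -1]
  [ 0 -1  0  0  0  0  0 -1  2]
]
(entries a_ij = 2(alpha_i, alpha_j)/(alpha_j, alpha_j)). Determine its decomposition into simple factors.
The diagram associated to this matrix has two connected components: the simple roots {alpha_3, alpha_4, alpha_5} form a chain of 3 nodes with a double edge at one end; the terminal node there is the unique short simple root (B_3), and {alpha_1, alpha_2, alpha_6, alpha_7, alpha_8, alpha_9} form a chain of 6 nodes with a double edge at one end; the terminal node there is the unique short simple root (B_6). A semisimple Lie algebra decomposes uniquely as the direct sum of simple ideals, one per connected component of its Dynkin diagram, so g ≅ B_3 ⊕ B_6 (dimension 21 + 78 = 99).

type B_3 ⊕ type B_6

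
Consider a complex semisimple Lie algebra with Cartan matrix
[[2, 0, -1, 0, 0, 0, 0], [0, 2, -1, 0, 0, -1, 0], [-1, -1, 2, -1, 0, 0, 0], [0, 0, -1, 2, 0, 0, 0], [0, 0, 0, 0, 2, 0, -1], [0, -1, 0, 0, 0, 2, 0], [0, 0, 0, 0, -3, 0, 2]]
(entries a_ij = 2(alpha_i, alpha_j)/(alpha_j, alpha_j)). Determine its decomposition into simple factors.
type D_5 + type G_2

The diagram associated to this matrix has two connected components: the simple roots {alpha_1, alpha_2, alpha_3, alpha_4, alpha_6} form a chain of 3 nodes with a fork of two nodes at one end (D_5), and {alpha_5, alpha_7} form two nodes joined by a triple edge (G_2). A semisimple Lie algebra decomposes uniquely as the direct sum of simple ideals, one per connected component of its Dynkin diagram, so g ≅ D_5 ⊕ G_2 (dimension 45 + 14 = 59).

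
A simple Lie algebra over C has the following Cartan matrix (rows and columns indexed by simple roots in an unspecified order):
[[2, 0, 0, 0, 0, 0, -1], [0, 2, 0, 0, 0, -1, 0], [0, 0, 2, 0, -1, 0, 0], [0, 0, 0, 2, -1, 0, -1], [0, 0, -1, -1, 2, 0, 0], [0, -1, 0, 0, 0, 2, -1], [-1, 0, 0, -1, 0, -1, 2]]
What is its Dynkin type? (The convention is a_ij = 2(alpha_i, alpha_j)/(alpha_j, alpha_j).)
The matrix has rank 7 with 2's on the diagonal. Reading the off-diagonal entries as Dynkin edges (a single edge where a_ij = a_ji = -1; a double or triple edge where a_ij * a_ji = 2 or 3), the diagram is a chain of 6 nodes with one extra node attached to the third node from one end (E_7). One simple-root ordering that puts it in standard form is (alpha_2, alpha_1, alpha_6, alpha_7, alpha_4, alpha_5, alpha_3). So the algebra is type E_7.

E_7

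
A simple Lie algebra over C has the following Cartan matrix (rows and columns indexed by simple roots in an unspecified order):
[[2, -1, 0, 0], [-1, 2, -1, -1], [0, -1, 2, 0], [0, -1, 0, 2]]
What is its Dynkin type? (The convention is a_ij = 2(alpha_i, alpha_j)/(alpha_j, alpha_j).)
D_4 (so(8))

The matrix has rank 4 with 2's on the diagonal. Reading the off-diagonal entries as Dynkin edges (a single edge where a_ij = a_ji = -1; a double or triple edge where a_ij * a_ji = 2 or 3), the diagram is a chain of 2 nodes with a fork of two nodes at one end (D_4). One simple-root ordering that puts it in standard form is (alpha_4, alpha_2, alpha_3, alpha_1). So the algebra is type D_4, i.e. so(8).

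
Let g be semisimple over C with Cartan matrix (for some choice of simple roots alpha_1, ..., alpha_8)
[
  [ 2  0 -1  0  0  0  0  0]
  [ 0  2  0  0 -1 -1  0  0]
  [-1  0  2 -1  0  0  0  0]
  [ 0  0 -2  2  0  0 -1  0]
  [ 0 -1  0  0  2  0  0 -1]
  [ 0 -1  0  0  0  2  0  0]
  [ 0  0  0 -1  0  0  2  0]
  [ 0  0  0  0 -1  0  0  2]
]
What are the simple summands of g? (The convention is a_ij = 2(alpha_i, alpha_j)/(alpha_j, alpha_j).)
A_4 (sl(5)) + F_4

The diagram associated to this matrix has two connected components: the simple roots {alpha_2, alpha_5, alpha_6, alpha_8} form a chain of 4 nodes with single edges (A_4), and {alpha_1, alpha_3, alpha_4, alpha_7} form a chain of 4 nodes with a double edge between the middle two (F_4). A semisimple Lie algebra decomposes uniquely as the direct sum of simple ideals, one per connected component of its Dynkin diagram, so g ≅ A_4 ⊕ F_4 (dimension 24 + 52 = 76).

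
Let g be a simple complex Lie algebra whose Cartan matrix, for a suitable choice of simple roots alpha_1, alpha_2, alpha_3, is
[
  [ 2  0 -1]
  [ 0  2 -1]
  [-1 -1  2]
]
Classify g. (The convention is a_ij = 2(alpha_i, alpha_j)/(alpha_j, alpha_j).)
The matrix has rank 3 with 2's on the diagonal. Reading the off-diagonal entries as Dynkin edges (a single edge where a_ij = a_ji = -1; a double or triple edge where a_ij * a_ji = 2 or 3), the diagram is a chain of 3 nodes with single edges (A_3). One simple-root ordering that puts it in standard form is (alpha_2, alpha_3, alpha_1). So the algebra is type A_3, i.e. sl(4).

A_3 (sl(4))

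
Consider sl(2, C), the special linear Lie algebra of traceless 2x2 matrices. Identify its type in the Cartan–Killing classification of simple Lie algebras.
This is sl(2), which has dimension 2^2 - 1 = 3 and rank 2 - 1 = 1 (a Cartan subalgebra is the diagonal traceless matrices). In the classification of classical Lie algebras, the special linear algebra sl(n+1) has type A_n; here n = 1, so the Dynkin diagram is a chain of 1 nodes with single edges (A_1). Hence the type is A_1.

A_1 (sl(2))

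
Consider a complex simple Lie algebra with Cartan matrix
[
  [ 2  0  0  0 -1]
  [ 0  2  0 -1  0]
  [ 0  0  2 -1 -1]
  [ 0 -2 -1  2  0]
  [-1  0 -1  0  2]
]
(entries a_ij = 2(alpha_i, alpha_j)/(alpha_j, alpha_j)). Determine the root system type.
The matrix has rank 5 with 2's on the diagonal. Reading the off-diagonal entries as Dynkin edges (a single edge where a_ij = a_ji = -1; a double or triple edge where a_ij * a_ji = 2 or 3), the diagram is a chain of 5 nodes with a double edge at one end; the terminal node there is the unique short simple root (B_5). One simple-root ordering that puts it in standard form is (alpha_1, alpha_5, alpha_3, alpha_4, alpha_2). So the algebra is type B_5, i.e. so(11).

B5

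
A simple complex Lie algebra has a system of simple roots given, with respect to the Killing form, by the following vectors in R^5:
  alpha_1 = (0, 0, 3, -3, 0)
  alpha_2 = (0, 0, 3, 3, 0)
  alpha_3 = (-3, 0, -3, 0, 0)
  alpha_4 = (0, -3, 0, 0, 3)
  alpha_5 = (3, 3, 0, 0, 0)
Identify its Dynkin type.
Compute the Cartan integers a_ij = 2(alpha_i, alpha_j)/(alpha_j, alpha_j); the resulting 5x5 Cartan matrix is
[[2, 0, -1, 0, 0], [0, 2, -1, 0, 0], [-1, -1, 2, 0, -1], [0, 0, 0, 2, -1], [0, 0, -1, -1, 2]].
All simple roots have the same length, so the diagram is simply laced. The associated Dynkin diagram is a chain of 3 nodes with a fork of two nodes at one end (D_5), so the type is D_5 (the algebra so(10)).

D5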